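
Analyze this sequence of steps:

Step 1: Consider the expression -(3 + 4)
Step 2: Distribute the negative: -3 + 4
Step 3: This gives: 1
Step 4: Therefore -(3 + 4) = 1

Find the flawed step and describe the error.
Step 2: Distribute the negative: -3 + 4

Step 2 incorrectly distributes the negative sign. The correct distribution is -(3 + 4) = -3 - 4 = -7. The negative must be applied to both terms, not just the first. The error treats -(3 + 4) as -3 + 4, which equals 1 instead of -7.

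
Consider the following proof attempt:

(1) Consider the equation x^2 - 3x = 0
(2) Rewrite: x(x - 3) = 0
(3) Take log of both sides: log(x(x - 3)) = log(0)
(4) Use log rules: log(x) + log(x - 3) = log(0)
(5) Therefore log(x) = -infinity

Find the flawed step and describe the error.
Step 3: Take log of both sides: log(x(x - 3)) = log(0)

Step 3 takes the logarithm of both sides, resulting in log(0) on the right side. The logarithm is only defined for positive numbers; log(0) is undefined (approaches negative infinity). This operation is invalid.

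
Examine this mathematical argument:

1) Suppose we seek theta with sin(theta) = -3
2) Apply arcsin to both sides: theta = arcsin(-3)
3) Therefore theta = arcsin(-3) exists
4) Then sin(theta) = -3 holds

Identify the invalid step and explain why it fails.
Step 2: Apply arcsin to both sides: theta = arcsin(-3)

Step 2 applies arcsin to -3. However, arcsin(x) is only defined for x in [-1, 1] because sin(theta) can only produce values in that range. Since |-3| > 1, arcsin(-3) is undefined. There is no angle whose sine equals -3.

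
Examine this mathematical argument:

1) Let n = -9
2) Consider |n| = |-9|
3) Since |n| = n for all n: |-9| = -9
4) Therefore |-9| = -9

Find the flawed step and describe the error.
Step 3: Since |n| = n for all n: |-9| = -9

Step 3 incorrectly states that |n| = n for all n. The correct definition is |n| = n when n >= 0, and |n| = -n when n < 0. Since -9 < 0, we have |-9| = -(-9) = 9, not -9.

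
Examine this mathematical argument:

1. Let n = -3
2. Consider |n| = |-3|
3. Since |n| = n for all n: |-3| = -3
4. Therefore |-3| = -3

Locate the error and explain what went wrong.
Step 3: Since |n| = n for all n: |-3| = -3

Step 3 incorrectly states that |n| = n for all n. The correct definition is |n| = n when n >= 0, and |n| = -n when n < 0. Since -3 < 0, we have |-3| = -(-3) = 3, not -3.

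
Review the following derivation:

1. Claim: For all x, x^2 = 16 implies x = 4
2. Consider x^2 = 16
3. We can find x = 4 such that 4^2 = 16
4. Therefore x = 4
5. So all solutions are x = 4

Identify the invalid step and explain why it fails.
Step 4: Therefore x = 4

Step 4 incorrectly concludes that x = 4 is the only solution. The proof shows that x = 4 is A solution (existence), but does not show it is the ONLY solution (uniqueness). In fact, x = -4 is also a solution since (-4)^2 = 16. Finding one solution doesn't prove there are no others.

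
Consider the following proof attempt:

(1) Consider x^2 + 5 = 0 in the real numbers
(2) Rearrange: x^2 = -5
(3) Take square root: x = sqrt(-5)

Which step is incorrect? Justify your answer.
Step 3: Take square root: x = sqrt(-5)

Step 3 takes the square root of -5, which is negative. In the real number system, the square root of a negative number is undefined. The equation x^2 + 5 = 0 has no real solutions. Square roots of negative numbers only exist in the complex numbers.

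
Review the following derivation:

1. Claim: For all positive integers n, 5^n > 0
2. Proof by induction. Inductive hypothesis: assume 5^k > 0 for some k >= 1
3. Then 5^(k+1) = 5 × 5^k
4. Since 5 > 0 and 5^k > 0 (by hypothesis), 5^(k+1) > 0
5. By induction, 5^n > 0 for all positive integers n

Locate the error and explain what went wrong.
Step 5: By induction, 5^n > 0 for all positive integers n

Step 5 concludes the proof by induction, but no base case was ever established. A valid induction proof requires: (1) a base case proving 5^1 > 0, and (2) an inductive step showing IF 5^k > 0 THEN 5^(k+1) > 0. Steps 2-4 correctly establish the inductive step, but without the base case the conclusion in step 5 does not follow.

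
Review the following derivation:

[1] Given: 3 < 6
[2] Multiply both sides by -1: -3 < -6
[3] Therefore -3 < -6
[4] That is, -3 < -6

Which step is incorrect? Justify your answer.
Step 2: Multiply both sides by -1: -3 < -6

Step 2 multiplies both sides by -1 but fails to reverse the inequality sign. When multiplying (or dividing) an inequality by a negative number, the direction must be reversed. Since 3 < 6, we should get -3 > -6, i.e., -3 > -6.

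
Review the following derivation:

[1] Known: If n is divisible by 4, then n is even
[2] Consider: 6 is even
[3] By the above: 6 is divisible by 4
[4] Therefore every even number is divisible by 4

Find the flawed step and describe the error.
Step 3: By the above: 6 is divisible by 4

Step 3 commits the fallacy of affirming the consequent. The known fact 'divisible by 4 → even' does NOT imply 'even → divisible by 4'. That would be the converse, which is false. For example, 6 is even but 6 ÷ 4 = 1.50, which is not an integer.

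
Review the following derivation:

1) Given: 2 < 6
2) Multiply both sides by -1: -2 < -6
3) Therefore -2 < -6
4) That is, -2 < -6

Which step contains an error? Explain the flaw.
Step 2: Multiply both sides by -1: -2 < -6

Step 2 multiplies both sides by -1 but fails to reverse the inequality sign. When multiplying (or dividing) an inequality by a negative number, the direction must be reversed. Since 2 < 6, we should get -2 > -6, i.e., -2 > -6.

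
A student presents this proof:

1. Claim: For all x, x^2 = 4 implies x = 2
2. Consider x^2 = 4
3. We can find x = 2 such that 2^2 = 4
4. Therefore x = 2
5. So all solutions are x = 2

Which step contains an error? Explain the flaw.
Step 4: Therefore x = 2

Step 4 incorrectly concludes that x = 2 is the only solution. The proof shows that x = 2 is A solution (existence), but does not show it is the ONLY solution (uniqueness). In fact, x = -2 is also a solution since (-2)^2 = 4. Finding one solution doesn't prove there are no others.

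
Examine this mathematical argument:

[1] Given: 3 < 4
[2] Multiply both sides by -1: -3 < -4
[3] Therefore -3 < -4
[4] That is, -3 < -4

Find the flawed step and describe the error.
Step 2: Multiply both sides by -1: -3 < -4

Step 2 multiplies both sides by -1 but fails to reverse the inequality sign. When multiplying (or dividing) an inequality by a negative number, the direction must be reversed. Since 3 < 4, we should get -3 > -4, i.e., -3 > -4.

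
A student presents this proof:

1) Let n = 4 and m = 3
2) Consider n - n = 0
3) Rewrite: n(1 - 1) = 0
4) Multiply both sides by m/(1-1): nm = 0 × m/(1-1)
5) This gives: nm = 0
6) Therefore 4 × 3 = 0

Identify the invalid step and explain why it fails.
Step 4: Multiply both sides by m/(1-1): nm = 0 × m/(1-1)

Step 4 multiplies both sides by m/(1-1). However, 1-1 = 0, so this is multiplication by m/0, which is undefined. We cannot multiply by an undefined expression.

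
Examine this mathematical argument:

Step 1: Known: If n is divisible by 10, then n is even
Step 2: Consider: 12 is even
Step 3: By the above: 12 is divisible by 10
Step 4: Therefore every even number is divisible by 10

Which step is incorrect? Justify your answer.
Step 3: By the above: 12 is divisible by 10

Step 3 commits the fallacy of affirming the consequent. The known fact 'divisible by 10 → even' does NOT imply 'even → divisible by 10'. That would be the converse, which is false. For example, 12 is even but 12 ÷ 10 = 1.20, which is not an integer.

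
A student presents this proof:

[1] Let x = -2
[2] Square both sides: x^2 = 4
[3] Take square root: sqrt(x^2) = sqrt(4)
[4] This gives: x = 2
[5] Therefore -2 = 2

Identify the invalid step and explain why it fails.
Step 4: This gives: x = 2

Step 4 incorrectly states that sqrt(x^2) = x. The correct identity is sqrt(x^2) = |x|. Since x = -2 < 0, we have sqrt(x^2) = |-2| = 2, not x = -2.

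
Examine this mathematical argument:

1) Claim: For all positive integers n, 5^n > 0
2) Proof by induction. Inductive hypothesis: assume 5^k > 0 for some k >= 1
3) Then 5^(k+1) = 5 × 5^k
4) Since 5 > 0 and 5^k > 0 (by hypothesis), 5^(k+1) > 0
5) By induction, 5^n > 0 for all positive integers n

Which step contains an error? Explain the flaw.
Step 5: By induction, 5^n > 0 for all positive integers n

Step 5 concludes the proof by induction, but no base case was ever established. A valid induction proof requires: (1) a base case proving 5^1 > 0, and (2) an inductive step showing IF 5^k > 0 THEN 5^(k+1) > 0. Steps 2-4 correctly establish the inductive step, but without the base case the conclusion in step 5 does not follow.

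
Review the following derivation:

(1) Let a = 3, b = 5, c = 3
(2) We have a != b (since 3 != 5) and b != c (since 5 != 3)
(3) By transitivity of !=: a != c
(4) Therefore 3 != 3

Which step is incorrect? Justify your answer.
Step 3: By transitivity of !=: a != c

Step 3 incorrectly applies transitivity to the '!=' relation. Transitivity states: if a R b and b R c, then a R c. However, '!=' is not transitive. Counterexample: 3 != 5 and 5 != 3, but 3 = 3 (both equal 3). Transitivity holds for relations like <, <=, =, but not for !=.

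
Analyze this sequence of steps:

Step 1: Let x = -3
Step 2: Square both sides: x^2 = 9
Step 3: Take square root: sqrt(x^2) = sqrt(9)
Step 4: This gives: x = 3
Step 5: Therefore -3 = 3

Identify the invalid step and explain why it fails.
Step 4: This gives: x = 3

Step 4 incorrectly states that sqrt(x^2) = x. The correct identity is sqrt(x^2) = |x|. Since x = -3 < 0, we have sqrt(x^2) = |-3| = 3, not x = -3.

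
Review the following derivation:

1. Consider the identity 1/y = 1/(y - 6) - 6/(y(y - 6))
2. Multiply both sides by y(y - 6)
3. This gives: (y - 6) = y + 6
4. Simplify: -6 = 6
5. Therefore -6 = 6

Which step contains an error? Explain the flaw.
Step 3: This gives: (y - 6) = y + 6

Step 3 makes a sign error when clearing denominators. Multiplying -6/(y(y - 6)) by y(y - 6) gives -6, not +6. The correct result is (y - 6) = y - 6, which is trivially true, not (y - 6) = y + 6. (Step 1 is a valid identity: 1/(y - 6) - 6/(y(y - 6)) = (y - 6)/(y(y - 6)) = 1/y.)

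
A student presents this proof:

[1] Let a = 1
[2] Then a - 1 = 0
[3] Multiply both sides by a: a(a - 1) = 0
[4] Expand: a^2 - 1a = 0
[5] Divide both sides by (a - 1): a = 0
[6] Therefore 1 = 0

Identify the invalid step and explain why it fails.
Step 5: Divide both sides by (a - 1): a = 0

Step 5 divides both sides by (a - 1). However, since a = 1, we have (a - 1) = 0. Division by zero is undefined, making this step invalid.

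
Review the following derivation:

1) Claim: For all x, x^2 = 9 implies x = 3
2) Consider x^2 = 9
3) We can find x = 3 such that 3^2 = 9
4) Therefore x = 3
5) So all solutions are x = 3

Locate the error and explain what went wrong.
Step 4: Therefore x = 3

Step 4 incorrectly concludes that x = 3 is the only solution. The proof shows that x = 3 is A solution (existence), but does not show it is the ONLY solution (uniqueness). In fact, x = -3 is also a solution since (-3)^2 = 9. Finding one solution doesn't prove there are no others.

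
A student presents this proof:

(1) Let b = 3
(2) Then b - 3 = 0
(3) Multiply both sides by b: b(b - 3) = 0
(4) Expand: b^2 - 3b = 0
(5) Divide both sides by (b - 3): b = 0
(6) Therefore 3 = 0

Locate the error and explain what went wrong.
Step 5: Divide both sides by (b - 3): b = 0

Step 5 divides both sides by (b - 3). However, since b = 3, we have (b - 3) = 0. Division by zero is undefined, making this step invalid.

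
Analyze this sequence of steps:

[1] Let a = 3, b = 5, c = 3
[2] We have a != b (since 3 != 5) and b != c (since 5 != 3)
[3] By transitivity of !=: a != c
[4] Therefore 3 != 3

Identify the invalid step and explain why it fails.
Step 3: By transitivity of !=: a != c

Step 3 incorrectly applies transitivity to the '!=' relation. Transitivity states: if a R b and b R c, then a R c. However, '!=' is not transitive. Counterexample: 3 != 5 and 5 != 3, but 3 = 3 (both equal 3). Transitivity holds for relations like <, <=, =, but not for !=.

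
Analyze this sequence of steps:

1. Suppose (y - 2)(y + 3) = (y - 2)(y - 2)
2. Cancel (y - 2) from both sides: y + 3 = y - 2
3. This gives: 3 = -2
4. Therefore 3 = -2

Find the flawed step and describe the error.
Step 2: Cancel (y - 2) from both sides: y + 3 = y - 2

Step 2 cancels (y - 2) from both sides. This is only valid if (y - 2) ≠ 0, i.e., y ≠ 2. When y = 2, both sides equal zero regardless of the other factors. The correct approach requires considering y = 2 as a separate case.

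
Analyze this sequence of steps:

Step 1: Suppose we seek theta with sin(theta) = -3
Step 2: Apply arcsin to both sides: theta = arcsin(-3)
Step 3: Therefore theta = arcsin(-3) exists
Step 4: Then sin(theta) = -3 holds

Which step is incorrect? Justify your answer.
Step 2: Apply arcsin to both sides: theta = arcsin(-3)

Step 2 applies arcsin to -3. However, arcsin(x) is only defined for x in [-1, 1] because sin(theta) can only produce values in that range. Since |-3| > 1, arcsin(-3) is undefined. There is no angle whose sine equals -3.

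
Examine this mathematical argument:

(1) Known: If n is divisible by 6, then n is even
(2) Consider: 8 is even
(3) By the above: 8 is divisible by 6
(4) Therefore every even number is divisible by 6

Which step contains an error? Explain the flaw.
Step 3: By the above: 8 is divisible by 6

Step 3 commits the fallacy of affirming the consequent. The known fact 'divisible by 6 → even' does NOT imply 'even → divisible by 6'. That would be the converse, which is false. For example, 8 is even but 8 ÷ 6 = 1.33, which is not an integer.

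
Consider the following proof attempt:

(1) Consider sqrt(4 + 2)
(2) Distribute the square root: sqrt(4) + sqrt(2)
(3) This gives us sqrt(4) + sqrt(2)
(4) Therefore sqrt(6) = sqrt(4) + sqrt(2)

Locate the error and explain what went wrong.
Step 2: Distribute the square root: sqrt(4) + sqrt(2)

Step 2 incorrectly 'distributes' the square root over addition. The square root function does not distribute: sqrt(a + b) ≠ sqrt(a) + sqrt(b). In fact, sqrt(4 + 2) = sqrt(6) ≈ 2.4495, while sqrt(4) + sqrt(2) ≈ 3.4142.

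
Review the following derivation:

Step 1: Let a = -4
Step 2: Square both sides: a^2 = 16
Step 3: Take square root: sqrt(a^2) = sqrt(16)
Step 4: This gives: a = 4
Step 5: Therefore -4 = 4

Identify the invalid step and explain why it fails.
Step 4: This gives: a = 4

Step 4 incorrectly states that sqrt(a^2) = a. The correct identity is sqrt(a^2) = |a|. Since a = -4 < 0, we have sqrt(a^2) = |-4| = 4, not a = -4.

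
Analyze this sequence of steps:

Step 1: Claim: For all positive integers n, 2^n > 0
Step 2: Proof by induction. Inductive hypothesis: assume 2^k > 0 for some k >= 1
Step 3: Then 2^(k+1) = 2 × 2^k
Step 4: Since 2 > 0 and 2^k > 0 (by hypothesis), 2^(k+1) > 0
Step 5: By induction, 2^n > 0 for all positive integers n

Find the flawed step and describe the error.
Step 5: By induction, 2^n > 0 for all positive integers n

Step 5 concludes the proof by induction, but no base case was ever established. A valid induction proof requires: (1) a base case proving 2^1 > 0, and (2) an inductive step showing IF 2^k > 0 THEN 2^(k+1) > 0. Steps 2-4 correctly establish the inductive step, but without the base case the conclusion in step 5 does not follow.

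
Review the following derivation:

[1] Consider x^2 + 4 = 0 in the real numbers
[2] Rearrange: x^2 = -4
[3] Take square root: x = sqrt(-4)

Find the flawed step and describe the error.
Step 3: Take square root: x = sqrt(-4)

Step 3 takes the square root of -4, which is negative. In the real number system, the square root of a negative number is undefined. The equation x^2 + 4 = 0 has no real solutions. Square roots of negative numbers only exist in the complex numbers.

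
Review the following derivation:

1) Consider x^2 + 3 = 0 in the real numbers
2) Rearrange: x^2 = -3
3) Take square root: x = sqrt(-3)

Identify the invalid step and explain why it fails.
Step 3: Take square root: x = sqrt(-3)

Step 3 takes the square root of -3, which is negative. In the real number system, the square root of a negative number is undefined. The equation x^2 + 3 = 0 has no real solutions. Square roots of negative numbers only exist in the complex numbers.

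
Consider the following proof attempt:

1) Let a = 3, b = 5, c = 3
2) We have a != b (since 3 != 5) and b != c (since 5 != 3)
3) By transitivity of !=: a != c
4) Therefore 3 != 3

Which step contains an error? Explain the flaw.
Step 3: By transitivity of !=: a != c

Step 3 incorrectly applies transitivity to the '!=' relation. Transitivity states: if a R b and b R c, then a R c. However, '!=' is not transitive. Counterexample: 3 != 5 and 5 != 3, but 3 = 3 (both equal 3). Transitivity holds for relations like <, <=, =, but not for !=.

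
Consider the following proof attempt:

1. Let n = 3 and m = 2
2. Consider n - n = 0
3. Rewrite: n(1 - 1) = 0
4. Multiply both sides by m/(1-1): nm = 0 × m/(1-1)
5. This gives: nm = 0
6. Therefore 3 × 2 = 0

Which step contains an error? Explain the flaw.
Step 4: Multiply both sides by m/(1-1): nm = 0 × m/(1-1)

Step 4 multiplies both sides by m/(1-1). However, 1-1 = 0, so this is multiplication by m/0, which is undefined. We cannot multiply by an undefined expression.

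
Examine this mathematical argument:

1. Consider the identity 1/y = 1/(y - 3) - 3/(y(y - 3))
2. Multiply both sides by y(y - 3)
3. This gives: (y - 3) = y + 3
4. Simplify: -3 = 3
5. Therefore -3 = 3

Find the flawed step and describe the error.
Step 3: This gives: (y - 3) = y + 3

Step 3 makes a sign error when clearing denominators. Multiplying -3/(y(y - 3)) by y(y - 3) gives -3, not +3. The correct result is (y - 3) = y - 3, which is trivially true, not (y - 3) = y + 3. (Step 1 is a valid identity: 1/(y - 3) - 3/(y(y - 3)) = (y - 3)/(y(y - 3)) = 1/y.)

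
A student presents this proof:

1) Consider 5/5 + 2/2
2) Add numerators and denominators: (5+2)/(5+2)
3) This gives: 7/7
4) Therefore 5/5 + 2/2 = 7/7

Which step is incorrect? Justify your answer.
Step 2: Add numerators and denominators: (5+2)/(5+2)

Step 2 incorrectly adds fractions by separately adding numerators and denominators. This is wrong. The correct method requires a common denominator: 5/5 + 2/2 = (5×2 + 2×5)/(5×2) = 20/10 = 2. The method used gives 7/7, which is different.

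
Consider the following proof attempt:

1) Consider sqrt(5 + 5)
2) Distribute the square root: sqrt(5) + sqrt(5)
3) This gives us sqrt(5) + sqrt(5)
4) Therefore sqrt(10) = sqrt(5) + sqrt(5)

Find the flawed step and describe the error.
Step 2: Distribute the square root: sqrt(5) + sqrt(5)

Step 2 incorrectly 'distributes' the square root over addition. The square root function does not distribute: sqrt(a + b) ≠ sqrt(a) + sqrt(b). In fact, sqrt(5 + 5) = sqrt(10) ≈ 3.1623, while sqrt(5) + sqrt(5) ≈ 4.4721.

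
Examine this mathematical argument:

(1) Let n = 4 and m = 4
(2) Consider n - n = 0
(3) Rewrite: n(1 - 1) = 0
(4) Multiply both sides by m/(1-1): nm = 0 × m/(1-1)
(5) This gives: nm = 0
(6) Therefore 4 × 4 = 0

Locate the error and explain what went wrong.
Step 4: Multiply both sides by m/(1-1): nm = 0 × m/(1-1)

Step 4 multiplies both sides by m/(1-1). However, 1-1 = 0, so this is multiplication by m/0, which is undefined. We cannot multiply by an undefined expression.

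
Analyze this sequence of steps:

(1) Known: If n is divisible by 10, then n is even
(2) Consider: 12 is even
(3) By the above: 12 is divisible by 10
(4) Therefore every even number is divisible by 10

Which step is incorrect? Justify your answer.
Step 3: By the above: 12 is divisible by 10

Step 3 commits the fallacy of affirming the consequent. The known fact 'divisible by 10 → even' does NOT imply 'even → divisible by 10'. That would be the converse, which is false. For example, 12 is even but 12 ÷ 10 = 1.20, which is not an integer.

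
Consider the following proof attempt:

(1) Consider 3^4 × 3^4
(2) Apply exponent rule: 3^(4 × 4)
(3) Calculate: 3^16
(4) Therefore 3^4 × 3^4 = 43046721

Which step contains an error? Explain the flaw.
Step 2: Apply exponent rule: 3^(4 × 4)

Step 2 incorrectly states that a^b × a^c = a^(b×c). The correct rule is a^b × a^c = a^(b+c). The actual value is 3^4 × 3^4 = 3^8 = 6561, not 3^16 = 43046721.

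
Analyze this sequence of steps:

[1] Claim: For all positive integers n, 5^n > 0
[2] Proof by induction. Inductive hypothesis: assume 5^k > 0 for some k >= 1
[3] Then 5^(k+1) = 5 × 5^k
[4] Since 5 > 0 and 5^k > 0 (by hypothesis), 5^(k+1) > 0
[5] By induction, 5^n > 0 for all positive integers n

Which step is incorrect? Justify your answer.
Step 5: By induction, 5^n > 0 for all positive integers n

Step 5 concludes the proof by induction, but no base case was ever established. A valid induction proof requires: (1) a base case proving 5^1 > 0, and (2) an inductive step showing IF 5^k > 0 THEN 5^(k+1) > 0. Steps 2-4 correctly establish the inductive step, but without the base case the conclusion in step 5 does not follow.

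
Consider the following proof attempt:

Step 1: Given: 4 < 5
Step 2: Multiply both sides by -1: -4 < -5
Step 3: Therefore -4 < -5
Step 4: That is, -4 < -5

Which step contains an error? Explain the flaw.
Step 2: Multiply both sides by -1: -4 < -5

Step 2 multiplies both sides by -1 but fails to reverse the inequality sign. When multiplying (or dividing) an inequality by a negative number, the direction must be reversed. Since 4 < 5, we should get -4 > -5, i.e., -4 > -5.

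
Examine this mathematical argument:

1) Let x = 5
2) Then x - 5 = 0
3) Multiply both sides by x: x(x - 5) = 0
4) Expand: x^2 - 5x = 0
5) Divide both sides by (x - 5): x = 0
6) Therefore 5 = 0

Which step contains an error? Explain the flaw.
Step 5: Divide both sides by (x - 5): x = 0

Step 5 divides both sides by (x - 5). However, since x = 5, we have (x - 5) = 0. Division by zero is undefined, making this step invalid.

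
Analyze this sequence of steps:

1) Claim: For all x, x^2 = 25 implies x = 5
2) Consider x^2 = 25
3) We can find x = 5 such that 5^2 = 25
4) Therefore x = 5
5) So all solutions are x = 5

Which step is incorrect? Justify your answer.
Step 4: Therefore x = 5

Step 4 incorrectly concludes that x = 5 is the only solution. The proof shows that x = 5 is A solution (existence), but does not show it is the ONLY solution (uniqueness). In fact, x = -5 is also a solution since (-5)^2 = 25. Finding one solution doesn't prove there are no others.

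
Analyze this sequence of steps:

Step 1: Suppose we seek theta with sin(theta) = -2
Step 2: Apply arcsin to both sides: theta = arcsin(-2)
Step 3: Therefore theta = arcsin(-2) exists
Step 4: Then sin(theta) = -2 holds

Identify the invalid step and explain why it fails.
Step 2: Apply arcsin to both sides: theta = arcsin(-2)

Step 2 applies arcsin to -2. However, arcsin(x) is only defined for x in [-1, 1] because sin(theta) can only produce values in that range. Since |-2| > 1, arcsin(-2) is undefined. There is no angle whose sine equals -2.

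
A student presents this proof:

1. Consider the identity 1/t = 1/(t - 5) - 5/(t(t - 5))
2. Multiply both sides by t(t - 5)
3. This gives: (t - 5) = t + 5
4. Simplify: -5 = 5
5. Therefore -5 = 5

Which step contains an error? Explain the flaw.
Step 3: This gives: (t - 5) = t + 5

Step 3 makes a sign error when clearing denominators. Multiplying -5/(t(t - 5)) by t(t - 5) gives -5, not +5. The correct result is (t - 5) = t - 5, which is trivially true, not (t - 5) = t + 5. (Step 1 is a valid identity: 1/(t - 5) - 5/(t(t - 5)) = (t - 5)/(t(t - 5)) = 1/t.)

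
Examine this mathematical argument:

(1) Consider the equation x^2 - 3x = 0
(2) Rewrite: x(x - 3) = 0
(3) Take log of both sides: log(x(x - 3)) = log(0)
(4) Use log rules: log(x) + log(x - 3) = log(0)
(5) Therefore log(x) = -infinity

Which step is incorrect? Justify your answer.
Step 3: Take log of both sides: log(x(x - 3)) = log(0)

Step 3 takes the logarithm of both sides, resulting in log(0) on the right side. The logarithm is only defined for positive numbers; log(0) is undefined (approaches negative infinity). This operation is invalid.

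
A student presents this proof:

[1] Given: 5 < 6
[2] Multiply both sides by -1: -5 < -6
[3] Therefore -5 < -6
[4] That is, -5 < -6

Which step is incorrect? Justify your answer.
Step 2: Multiply both sides by -1: -5 < -6

Step 2 multiplies both sides by -1 but fails to reverse the inequality sign. When multiplying (or dividing) an inequality by a negative number, the direction must be reversed. Since 5 < 6, we should get -5 > -6, i.e., -5 > -6.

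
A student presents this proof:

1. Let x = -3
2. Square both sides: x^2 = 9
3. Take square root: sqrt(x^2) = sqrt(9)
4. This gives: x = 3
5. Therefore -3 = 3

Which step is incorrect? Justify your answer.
Step 4: This gives: x = 3

Step 4 incorrectly states that sqrt(x^2) = x. The correct identity is sqrt(x^2) = |x|. Since x = -3 < 0, we have sqrt(x^2) = |-3| = 3, not x = -3.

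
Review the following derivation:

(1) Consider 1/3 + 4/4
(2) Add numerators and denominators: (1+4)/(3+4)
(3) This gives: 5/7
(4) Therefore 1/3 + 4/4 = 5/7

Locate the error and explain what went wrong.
Step 2: Add numerators and denominators: (1+4)/(3+4)

Step 2 incorrectly adds fractions by separately adding numerators and denominators. This is wrong. The correct method requires a common denominator: 1/3 + 4/4 = (1×4 + 4×3)/(3×4) = 16/12 = 4/3. The method used gives 5/7, which is different.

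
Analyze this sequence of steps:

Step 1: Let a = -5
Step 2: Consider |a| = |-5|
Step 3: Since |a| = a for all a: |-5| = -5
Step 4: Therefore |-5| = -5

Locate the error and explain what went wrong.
Step 3: Since |a| = a for all a: |-5| = -5

Step 3 incorrectly states that |a| = a for all a. The correct definition is |a| = a when a >= 0, and |a| = -a when a < 0. Since -5 < 0, we have |-5| = -(-5) = 5, not -5.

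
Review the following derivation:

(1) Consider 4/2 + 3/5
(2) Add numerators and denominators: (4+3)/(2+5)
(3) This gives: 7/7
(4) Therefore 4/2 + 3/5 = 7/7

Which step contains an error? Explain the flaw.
Step 2: Add numerators and denominators: (4+3)/(2+5)

Step 2 incorrectly adds fractions by separately adding numerators and denominators. This is wrong. The correct method requires a common denominator: 4/2 + 3/5 = (4×5 + 3×2)/(2×5) = 26/10 = 13/5. The method used gives 7/7, which is different.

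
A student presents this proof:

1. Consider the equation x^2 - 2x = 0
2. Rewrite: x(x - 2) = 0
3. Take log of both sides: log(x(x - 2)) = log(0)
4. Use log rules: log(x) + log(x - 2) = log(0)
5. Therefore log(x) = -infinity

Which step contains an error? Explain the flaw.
Step 3: Take log of both sides: log(x(x - 2)) = log(0)

Step 3 takes the logarithm of both sides, resulting in log(0) on the right side. The logarithm is only defined for positive numbers; log(0) is undefined (approaches negative infinity). This operation is invalid.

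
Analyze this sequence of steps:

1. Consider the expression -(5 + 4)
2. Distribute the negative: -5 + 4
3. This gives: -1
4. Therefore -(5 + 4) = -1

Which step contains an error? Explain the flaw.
Step 2: Distribute the negative: -5 + 4

Step 2 incorrectly distributes the negative sign. The correct distribution is -(5 + 4) = -5 - 4 = -9. The negative must be applied to both terms, not just the first. The error treats -(5 + 4) as -5 + 4, which equals -1 instead of -9.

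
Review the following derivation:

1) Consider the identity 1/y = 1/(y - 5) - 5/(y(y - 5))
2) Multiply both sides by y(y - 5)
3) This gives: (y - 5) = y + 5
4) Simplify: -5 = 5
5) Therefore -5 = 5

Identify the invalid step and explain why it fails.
Step 3: This gives: (y - 5) = y + 5

Step 3 makes a sign error when clearing denominators. Multiplying -5/(y(y - 5)) by y(y - 5) gives -5, not +5. The correct result is (y - 5) = y - 5, which is trivially true, not (y - 5) = y + 5. (Step 1 is a valid identity: 1/(y - 5) - 5/(y(y - 5)) = (y - 5)/(y(y - 5)) = 1/y.)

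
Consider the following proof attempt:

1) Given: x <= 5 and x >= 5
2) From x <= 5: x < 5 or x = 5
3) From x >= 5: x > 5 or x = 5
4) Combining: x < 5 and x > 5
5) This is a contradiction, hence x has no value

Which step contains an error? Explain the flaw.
Step 4: Combining: x < 5 and x > 5

Step 4 incorrectly combines the conditions. From x <= 5 and x >= 5, the intersection is x = 5. The error treats the 'or' cases as 'and' requirements. The correct conclusion is that x = 5 is the unique solution, not that no solution exists.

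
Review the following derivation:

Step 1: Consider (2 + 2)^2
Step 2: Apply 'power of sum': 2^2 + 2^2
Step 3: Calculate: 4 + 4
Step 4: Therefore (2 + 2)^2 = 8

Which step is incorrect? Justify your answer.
Step 2: Apply 'power of sum': 2^2 + 2^2

Step 2 incorrectly applies a non-existent rule '(a+b)^n = a^n + b^n'. This is false in general. The correct expansion uses the binomial theorem. The actual value is (2 + 2)^2 = 4^2 = 16, not 8.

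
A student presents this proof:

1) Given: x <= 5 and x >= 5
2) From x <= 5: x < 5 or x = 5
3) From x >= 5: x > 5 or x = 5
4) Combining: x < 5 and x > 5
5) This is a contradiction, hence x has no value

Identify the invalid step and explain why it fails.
Step 4: Combining: x < 5 and x > 5

Step 4 incorrectly combines the conditions. From x <= 5 and x >= 5, the intersection is x = 5. The error treats the 'or' cases as 'and' requirements. The correct conclusion is that x = 5 is the unique solution, not that no solution exists.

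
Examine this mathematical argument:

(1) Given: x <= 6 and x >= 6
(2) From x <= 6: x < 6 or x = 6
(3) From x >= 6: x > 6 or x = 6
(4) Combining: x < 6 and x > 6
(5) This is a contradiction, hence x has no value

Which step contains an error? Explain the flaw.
Step 4: Combining: x < 6 and x > 6

Step 4 incorrectly combines the conditions. From x <= 6 and x >= 6, the intersection is x = 6. The error treats the 'or' cases as 'and' requirements. The correct conclusion is that x = 6 is the unique solution, not that no solution exists.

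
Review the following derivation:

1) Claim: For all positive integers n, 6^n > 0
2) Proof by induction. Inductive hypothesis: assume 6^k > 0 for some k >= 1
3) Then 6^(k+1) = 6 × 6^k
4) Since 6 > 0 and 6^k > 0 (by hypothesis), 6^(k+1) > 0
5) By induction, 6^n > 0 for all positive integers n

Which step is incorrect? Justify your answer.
Step 5: By induction, 6^n > 0 for all positive integers n

Step 5 concludes the proof by induction, but no base case was ever established. A valid induction proof requires: (1) a base case proving 6^1 > 0, and (2) an inductive step showing IF 6^k > 0 THEN 6^(k+1) > 0. Steps 2-4 correctly establish the inductive step, but without the base case the conclusion in step 5 does not follow.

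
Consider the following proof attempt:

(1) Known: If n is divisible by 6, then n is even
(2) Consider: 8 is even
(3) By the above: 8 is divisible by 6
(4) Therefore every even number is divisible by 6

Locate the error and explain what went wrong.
Step 3: By the above: 8 is divisible by 6

Step 3 commits the fallacy of affirming the consequent. The known fact 'divisible by 6 → even' does NOT imply 'even → divisible by 6'. That would be the converse, which is false. For example, 8 is even but 8 ÷ 6 = 1.33, which is not an integer.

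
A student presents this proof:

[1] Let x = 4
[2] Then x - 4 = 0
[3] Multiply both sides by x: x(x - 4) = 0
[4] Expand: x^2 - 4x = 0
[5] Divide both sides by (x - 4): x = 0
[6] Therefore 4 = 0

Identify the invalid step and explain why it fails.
Step 5: Divide both sides by (x - 4): x = 0

Step 5 divides both sides by (x - 4). However, since x = 4, we have (x - 4) = 0. Division by zero is undefined, making this step invalid.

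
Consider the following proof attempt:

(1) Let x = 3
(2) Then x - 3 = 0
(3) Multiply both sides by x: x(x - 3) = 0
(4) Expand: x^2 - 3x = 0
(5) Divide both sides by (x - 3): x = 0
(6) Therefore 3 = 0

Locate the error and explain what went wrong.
Step 5: Divide both sides by (x - 3): x = 0

Step 5 divides both sides by (x - 3). However, since x = 3, we have (x - 3) = 0. Division by zero is undefined, making this step invalid.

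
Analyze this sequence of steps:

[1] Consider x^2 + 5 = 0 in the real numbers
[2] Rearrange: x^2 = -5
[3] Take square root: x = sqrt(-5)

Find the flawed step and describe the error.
Step 3: Take square root: x = sqrt(-5)

Step 3 takes the square root of -5, which is negative. In the real number system, the square root of a negative number is undefined. The equation x^2 + 5 = 0 has no real solutions. Square roots of negative numbers only exist in the complex numbers.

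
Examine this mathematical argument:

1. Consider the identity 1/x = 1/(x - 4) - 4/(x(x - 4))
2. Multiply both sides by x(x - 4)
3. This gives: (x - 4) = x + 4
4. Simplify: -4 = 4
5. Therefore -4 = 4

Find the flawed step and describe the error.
Step 3: This gives: (x - 4) = x + 4

Step 3 makes a sign error when clearing denominators. Multiplying -4/(x(x - 4)) by x(x - 4) gives -4, not +4. The correct result is (x - 4) = x - 4, which is trivially true, not (x - 4) = x + 4. (Step 1 is a valid identity: 1/(x - 4) - 4/(x(x - 4)) = (x - 4)/(x(x - 4)) = 1/x.)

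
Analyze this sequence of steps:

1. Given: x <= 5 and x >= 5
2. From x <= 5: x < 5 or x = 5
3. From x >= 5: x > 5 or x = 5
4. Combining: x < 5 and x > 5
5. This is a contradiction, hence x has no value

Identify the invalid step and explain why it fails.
Step 4: Combining: x < 5 and x > 5

Step 4 incorrectly combines the conditions. From x <= 5 and x >= 5, the intersection is x = 5. The error treats the 'or' cases as 'and' requirements. The correct conclusion is that x = 5 is the unique solution, not that no solution exists.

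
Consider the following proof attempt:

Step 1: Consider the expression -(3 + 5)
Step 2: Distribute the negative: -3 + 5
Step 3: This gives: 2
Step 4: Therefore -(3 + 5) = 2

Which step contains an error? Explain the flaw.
Step 2: Distribute the negative: -3 + 5

Step 2 incorrectly distributes the negative sign. The correct distribution is -(3 + 5) = -3 - 5 = -8. The negative must be applied to both terms, not just the first. The error treats -(3 + 5) as -3 + 5, which equals 2 instead of -8.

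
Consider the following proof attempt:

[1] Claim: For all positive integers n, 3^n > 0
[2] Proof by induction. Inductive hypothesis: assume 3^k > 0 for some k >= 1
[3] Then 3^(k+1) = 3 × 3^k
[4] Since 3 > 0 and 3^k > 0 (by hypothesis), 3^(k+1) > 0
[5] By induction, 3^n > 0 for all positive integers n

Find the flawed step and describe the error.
Step 5: By induction, 3^n > 0 for all positive integers n

Step 5 concludes the proof by induction, but no base case was ever established. A valid induction proof requires: (1) a base case proving 3^1 > 0, and (2) an inductive step showing IF 3^k > 0 THEN 3^(k+1) > 0. Steps 2-4 correctly establish the inductive step, but without the base case the conclusion in step 5 does not follow.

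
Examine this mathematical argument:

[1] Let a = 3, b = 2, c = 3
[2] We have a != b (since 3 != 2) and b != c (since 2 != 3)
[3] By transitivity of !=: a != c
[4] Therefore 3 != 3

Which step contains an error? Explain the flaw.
Step 3: By transitivity of !=: a != c

Step 3 incorrectly applies transitivity to the '!=' relation. Transitivity states: if a R b and b R c, then a R c. However, '!=' is not transitive. Counterexample: 3 != 2 and 2 != 3, but 3 = 3 (both equal 3). Transitivity holds for relations like <, <=, =, but not for !=.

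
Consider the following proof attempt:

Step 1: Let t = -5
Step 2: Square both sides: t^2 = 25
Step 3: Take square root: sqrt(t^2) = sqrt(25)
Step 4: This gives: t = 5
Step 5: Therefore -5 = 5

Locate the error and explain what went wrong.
Step 4: This gives: t = 5

Step 4 incorrectly states that sqrt(t^2) = t. The correct identity is sqrt(t^2) = |t|. Since t = -5 < 0, we have sqrt(t^2) = |-5| = 5, not t = -5.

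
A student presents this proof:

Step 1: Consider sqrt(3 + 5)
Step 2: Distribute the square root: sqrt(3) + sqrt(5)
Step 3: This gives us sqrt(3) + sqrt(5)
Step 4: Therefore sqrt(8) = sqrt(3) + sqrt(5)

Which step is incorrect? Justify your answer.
Step 2: Distribute the square root: sqrt(3) + sqrt(5)

Step 2 incorrectly 'distributes' the square root over addition. The square root function does not distribute: sqrt(a + b) ≠ sqrt(a) + sqrt(b). In fact, sqrt(3 + 5) = sqrt(8) ≈ 2.8284, while sqrt(3) + sqrt(5) ≈ 3.9681.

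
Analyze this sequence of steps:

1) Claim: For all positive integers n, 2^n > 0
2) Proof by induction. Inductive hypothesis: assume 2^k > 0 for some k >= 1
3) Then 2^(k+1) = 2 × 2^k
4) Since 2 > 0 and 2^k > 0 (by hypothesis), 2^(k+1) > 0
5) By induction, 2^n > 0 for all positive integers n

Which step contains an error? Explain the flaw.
Step 5: By induction, 2^n > 0 for all positive integers n

Step 5 concludes the proof by induction, but no base case was ever established. A valid induction proof requires: (1) a base case proving 2^1 > 0, and (2) an inductive step showing IF 2^k > 0 THEN 2^(k+1) > 0. Steps 2-4 correctly establish the inductive step, but without the base case the conclusion in step 5 does not follow.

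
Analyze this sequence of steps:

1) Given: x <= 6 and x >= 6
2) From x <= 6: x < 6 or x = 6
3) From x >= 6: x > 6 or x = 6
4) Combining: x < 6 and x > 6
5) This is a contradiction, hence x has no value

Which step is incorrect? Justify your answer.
Step 4: Combining: x < 6 and x > 6

Step 4 incorrectly combines the conditions. From x <= 6 and x >= 6, the intersection is x = 6. The error treats the 'or' cases as 'and' requirements. The correct conclusion is that x = 6 is the unique solution, not that no solution exists.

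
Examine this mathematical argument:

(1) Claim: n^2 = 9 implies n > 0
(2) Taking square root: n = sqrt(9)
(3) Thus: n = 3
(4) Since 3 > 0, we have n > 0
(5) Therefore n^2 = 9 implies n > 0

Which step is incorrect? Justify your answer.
Step 2: Taking square root: n = sqrt(9)

Step 2 takes the square root and assumes the positive root only. The equation n^2 = 9 actually has two solutions: n = 3 and n = -3. The proof silently assumes n > 0 without justification, then uses this assumption to conclude n > 0, which is circular. The counterexample n = -3 shows the claim is false.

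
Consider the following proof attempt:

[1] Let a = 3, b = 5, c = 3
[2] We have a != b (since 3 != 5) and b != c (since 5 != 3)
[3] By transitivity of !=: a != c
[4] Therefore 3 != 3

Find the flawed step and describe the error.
Step 3: By transitivity of !=: a != c

Step 3 incorrectly applies transitivity to the '!=' relation. Transitivity states: if a R b and b R c, then a R c. However, '!=' is not transitive. Counterexample: 3 != 5 and 5 != 3, but 3 = 3 (both equal 3). Transitivity holds for relations like <, <=, =, but not for !=.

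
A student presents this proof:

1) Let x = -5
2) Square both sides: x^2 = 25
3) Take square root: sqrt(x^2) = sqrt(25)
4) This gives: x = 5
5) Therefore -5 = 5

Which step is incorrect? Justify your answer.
Step 4: This gives: x = 5

Step 4 incorrectly states that sqrt(x^2) = x. The correct identity is sqrt(x^2) = |x|. Since x = -5 < 0, we have sqrt(x^2) = |-5| = 5, not x = -5.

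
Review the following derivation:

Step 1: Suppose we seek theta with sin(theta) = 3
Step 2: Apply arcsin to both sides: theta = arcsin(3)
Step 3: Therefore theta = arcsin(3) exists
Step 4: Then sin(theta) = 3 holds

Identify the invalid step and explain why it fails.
Step 2: Apply arcsin to both sides: theta = arcsin(3)

Step 2 applies arcsin to 3. However, arcsin(x) is only defined for x in [-1, 1] because sin(theta) can only produce values in that range. Since |3| > 1, arcsin(3) is undefined. There is no angle whose sine equals 3.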